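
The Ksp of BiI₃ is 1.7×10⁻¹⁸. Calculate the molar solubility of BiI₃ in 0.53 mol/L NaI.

1.1×10⁻¹⁷ M

BiI₃(s) ⇌ Bi³⁺(aq) + 3 I⁻(aq)
With I⁻ already at 0.53 mol/L and s small, take [I⁻] ≈ 0.53 mol/L and [Bi³⁺] = s.
Ksp = [Bi³⁺][I⁻]^3 = s(0.53)^3
s = 1.7×10⁻¹⁸ / (0.53)^3 = 1.1×10⁻¹⁷
s = 1.1×10⁻¹⁷ mol/L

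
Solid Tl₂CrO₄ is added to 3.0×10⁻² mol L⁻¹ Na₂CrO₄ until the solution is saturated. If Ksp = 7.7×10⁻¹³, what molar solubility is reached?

Tl₂CrO₄(s) ⇌ 2 Tl⁺(aq) + CrO₄²⁻(aq)
Let s be the solubility of Tl₂CrO₄ here. The common ion gives [CrO₄²⁻] ≈ 3.0×10⁻² mol L⁻¹, and [Tl⁺] = 2s.
Ksp = [Tl⁺]^2[CrO₄²⁻] = (2s)^2(3.0×10⁻²)
(2s)^2 = 7.7×10⁻¹³ / (3.0×10⁻²) = 2.6×10⁻¹¹
s = 2.5×10⁻⁶ mol L⁻¹

2.5×10⁻⁶ M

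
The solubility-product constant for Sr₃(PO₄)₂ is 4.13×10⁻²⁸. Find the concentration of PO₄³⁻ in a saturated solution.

Sr₃(PO₄)₂(s) ⇌ 3 Sr²⁺(aq) + 2 PO₄³⁻(aq)
Call the molar solubility s, so that [Sr²⁺] = 3s and [PO₄³⁻] = 2s.
Ksp = [Sr²⁺]^3[PO₄³⁻]^2 = (3s)^3 · (2s)^2 = 108s^5 = 4.13×10⁻²⁸
s = 1.31×10⁻⁶ M
[PO₄³⁻] = 2s = 2.62×10⁻⁶ M

2.62×10⁻⁶ M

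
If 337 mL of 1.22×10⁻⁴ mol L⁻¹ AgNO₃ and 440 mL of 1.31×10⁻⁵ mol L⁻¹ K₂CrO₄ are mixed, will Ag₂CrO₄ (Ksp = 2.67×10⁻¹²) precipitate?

The combined volume is 777 mL.
[Ag⁺] = (1.22×10⁻⁴)(337)/777 = 5.29×10⁻⁵ mol L⁻¹
[CrO₄²⁻] = (1.31×10⁻⁵)(440)/777 = 7.42×10⁻⁶ mol L⁻¹
Q = [Ag⁺]^2[CrO₄²⁻] = 2.08×10⁻¹⁴
Since Q (2.08×10⁻¹⁴) is less than Ksp (2.67×10⁻¹²), no Ag₂CrO₄ precipitates.

No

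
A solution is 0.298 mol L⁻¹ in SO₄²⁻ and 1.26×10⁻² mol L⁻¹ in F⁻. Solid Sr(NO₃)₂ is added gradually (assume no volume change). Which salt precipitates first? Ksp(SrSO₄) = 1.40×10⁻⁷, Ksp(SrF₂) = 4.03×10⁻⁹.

SrSO₄

The threshold for precipitation is Q = Ksp.
For SrSO₄: [Sr²⁺] = (Ksp/[SO₄²⁻]) = 4.70×10⁻⁷ mol L⁻¹
For SrF₂: [Sr²⁺] = (Ksp/[F⁻]^2) = 2.54×10⁻⁵ mol L⁻¹
Since SrSO₄ needs less Sr²⁺ to reach saturation, it precipitates first.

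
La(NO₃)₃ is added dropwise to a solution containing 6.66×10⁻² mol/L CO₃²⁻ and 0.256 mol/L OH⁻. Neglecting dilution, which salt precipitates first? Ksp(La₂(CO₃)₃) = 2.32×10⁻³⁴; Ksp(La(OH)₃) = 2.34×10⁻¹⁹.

Precipitation begins when Q = Ksp.
For La₂(CO₃)₃: [La³⁺] = (Ksp/[CO₃²⁻]^3)^(1/2) = 8.86×10⁻¹⁶ mol/L
For La(OH)₃: [La³⁺] = (Ksp/[OH⁻]^3) = 1.39×10⁻¹⁷ mol/L
The smaller threshold [La³⁺] is reached first, so La(OH)₃ precipitates first.

La(OH)₃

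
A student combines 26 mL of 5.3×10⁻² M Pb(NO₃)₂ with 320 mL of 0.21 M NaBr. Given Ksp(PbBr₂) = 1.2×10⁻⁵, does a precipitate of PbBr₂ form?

Yes

After mixing, V = 26 mL + 320 mL = 346 mL.
[Pb²⁺] = (5.3×10⁻²)(26)/346 = 4.0×10⁻³ M
[Br⁻] = (0.21)(320)/346 = 0.19 M
Q = [Pb²⁺][Br⁻]^2 = 1.5×10⁻⁴
Since Q (1.5×10⁻⁴) exceeds Ksp (1.2×10⁻⁵), PbBr₂ will precipitate.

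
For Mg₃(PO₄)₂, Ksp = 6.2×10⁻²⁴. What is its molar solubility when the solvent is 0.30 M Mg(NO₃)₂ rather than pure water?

7.6×10⁻¹² M

Mg₃(PO₄)₂(s) ⇌ 3 Mg²⁺(aq) + 2 PO₄³⁻(aq)
Let s be the solubility of Mg₃(PO₄)₂ here. The common ion gives [Mg²⁺] ≈ 0.30 M, and [PO₄³⁻] = 2s.
Ksp = [Mg²⁺]^3[PO₄³⁻]^2 = (0.30)^3(2s)^2
(2s)^2 = 6.2×10⁻²⁴ / (0.30)^3 = 2.3×10⁻²²
s = 7.6×10⁻¹² M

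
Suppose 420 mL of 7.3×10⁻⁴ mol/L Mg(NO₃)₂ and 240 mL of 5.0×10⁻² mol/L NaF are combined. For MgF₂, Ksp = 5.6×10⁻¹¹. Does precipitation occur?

After mixing, V = 420 mL + 240 mL = 660 mL.
[Mg²⁺] = (7.3×10⁻⁴)(420)/660 = 4.6×10⁻⁴ mol/L
[F⁻] = (5.0×10⁻²)(240)/660 = 1.8×10⁻² mol/L
Q = [Mg²⁺][F⁻]^2 = 1.5×10⁻⁷
Because Q > Ksp (1.5×10⁻⁷ vs 5.6×10⁻¹¹), a precipitate of MgF₂ forms.

Yes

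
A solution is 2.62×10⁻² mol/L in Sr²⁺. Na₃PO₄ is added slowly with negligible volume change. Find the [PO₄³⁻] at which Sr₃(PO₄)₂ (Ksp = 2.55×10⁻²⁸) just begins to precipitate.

Precipitation of each salt begins when its ion product equals Ksp.
Sr₃(PO₄)₂(s) ⇌ 3 Sr²⁺(aq) + 2 PO₄³⁻(aq)
Ksp = [Sr²⁺]^3[PO₄³⁻]^2 = [PO₄³⁻]^2(2.62×10⁻²)^3
[PO₄³⁻]^2 = 2.55×10⁻²⁸ / (2.62×10⁻²)^3 = 1.42×10⁻²³
[PO₄³⁻] = 3.77×10⁻¹² mol/L

3.77×10⁻¹² M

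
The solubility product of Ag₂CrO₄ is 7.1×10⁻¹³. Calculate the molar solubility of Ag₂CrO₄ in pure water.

5.6×10⁻⁵ M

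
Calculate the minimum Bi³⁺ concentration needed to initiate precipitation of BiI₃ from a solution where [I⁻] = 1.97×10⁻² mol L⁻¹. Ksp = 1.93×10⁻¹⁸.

2.52×10⁻¹³ M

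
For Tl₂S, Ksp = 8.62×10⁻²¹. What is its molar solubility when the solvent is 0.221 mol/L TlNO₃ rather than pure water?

Tl₂S(s) ⇌ 2 Tl⁺(aq) + S²⁻(aq)
Let s be the solubility of Tl₂S here. The common ion gives [Tl⁺] ≈ 0.221 mol/L, and [S²⁻] = s.
Ksp = [Tl⁺]^2[S²⁻] = (0.221)^2s
s = 8.62×10⁻²¹ / (0.221)^2 = 1.76×10⁻¹⁹
s = 1.76×10⁻¹⁹ mol/L

1.76×10⁻¹⁹ M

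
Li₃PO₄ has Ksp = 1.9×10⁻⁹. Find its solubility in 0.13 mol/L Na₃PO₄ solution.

Li₃PO₄(s) ⇌ 3 Li⁺(aq) + PO₄³⁻(aq)
With PO₄³⁻ already at 0.13 mol/L and s small, take [PO₄³⁻] ≈ 0.13 mol/L and [Li⁺] = 3s.
Ksp = [Li⁺]^3[PO₄³⁻] = (3s)^3(0.13)
(3s)^3 = 1.9×10⁻⁹ / (0.13) = 1.5×10⁻⁸
s = 8.1×10⁻⁴ mol/L

8.1×10⁻⁴ M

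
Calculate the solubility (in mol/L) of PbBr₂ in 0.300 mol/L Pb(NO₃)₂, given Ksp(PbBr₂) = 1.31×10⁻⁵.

PbBr₂(s) ⇌ Pb²⁺(aq) + 2 Br⁻(aq)
The solution already contains Pb²⁺ at 0.300 mol/L. Let s be the molar solubility of PbBr₂.
[Pb²⁺] ≈ 0.300 mol/L (common ion dominates); [Br⁻] = 2s.
Ksp = [Pb²⁺][Br⁻]^2 = (0.300)(2s)^2
(2s)^2 = 1.31×10⁻⁵ / (0.300) = 4.37×10⁻⁵
s = 3.30×10⁻³ mol/L

3.30×10⁻³ M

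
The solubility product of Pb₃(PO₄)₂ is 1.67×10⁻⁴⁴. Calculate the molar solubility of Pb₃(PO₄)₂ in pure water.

6.88×10⁻¹⁰ M

Pb₃(PO₄)₂(s) ⇌ 3 Pb²⁺(aq) + 2 PO₄³⁻(aq)
Let s be the molar solubility. Then [Pb²⁺] = 3s and [PO₄³⁻] = 2s.
Ksp = [Pb²⁺]^3[PO₄³⁻]^2 = (3s)^3 · (2s)^2 = 108s^5
108s^5 = 1.67×10⁻⁴⁴  ⇒  s^5 = 1.55×10⁻⁴⁶
s = (1.55×10⁻⁴⁶)^(1/5) = 6.88×10⁻¹⁰ M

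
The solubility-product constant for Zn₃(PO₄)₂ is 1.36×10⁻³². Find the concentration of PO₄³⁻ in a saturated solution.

Zn₃(PO₄)₂(s) ⇌ 3 Zn²⁺(aq) + 2 PO₄³⁻(aq)
Call the molar solubility s, so that [Zn²⁺] = 3s and [PO₄³⁻] = 2s.
Ksp = [Zn²⁺]^3[PO₄³⁻]^2 = (3s)^3 · (2s)^2 = 108s^5 = 1.36×10⁻³²
s = 1.66×10⁻⁷ mol L⁻¹
[PO₄³⁻] = 2s = 3.32×10⁻⁷ mol L⁻¹

3.32×10⁻⁷ M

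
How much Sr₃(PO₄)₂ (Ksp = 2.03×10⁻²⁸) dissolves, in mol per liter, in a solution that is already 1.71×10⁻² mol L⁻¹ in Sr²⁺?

Sr₃(PO₄)₂(s) ⇌ 3 Sr²⁺(aq) + 2 PO₄³⁻(aq)
Let s be the solubility of Sr₃(PO₄)₂ here. The common ion gives [Sr²⁺] ≈ 1.71×10⁻² mol L⁻¹, and [PO₄³⁻] = 2s.
Ksp = [Sr²⁺]^3[PO₄³⁻]^2 = (1.71×10⁻²)^3(2s)^2
(2s)^2 = 2.03×10⁻²⁸ / (1.71×10⁻²)^3 = 4.06×10⁻²³
s = 3.19×10⁻¹² mol L⁻¹

3.19×10⁻¹² M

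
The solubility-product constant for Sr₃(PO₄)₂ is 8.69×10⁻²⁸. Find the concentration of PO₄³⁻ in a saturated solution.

3.03×10⁻⁶ M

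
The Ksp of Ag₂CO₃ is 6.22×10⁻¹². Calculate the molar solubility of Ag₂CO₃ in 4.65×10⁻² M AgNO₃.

2.88×10⁻⁹ M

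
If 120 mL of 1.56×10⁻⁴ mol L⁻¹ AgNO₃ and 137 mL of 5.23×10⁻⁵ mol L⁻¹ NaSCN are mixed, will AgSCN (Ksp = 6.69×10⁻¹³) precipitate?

Total volume after mixing = 120 + 137 = 257 mL.
[Ag⁺] = (1.56×10⁻⁴)(120)/257 = 7.28×10⁻⁵ mol L⁻¹
[SCN⁻] = (5.23×10⁻⁵)(137)/257 = 2.79×10⁻⁵ mol L⁻¹
Q = [Ag⁺][SCN⁻] = 2.03×10⁻⁹
Q = 2.03×10⁻⁹ > Ksp = 6.69×10⁻¹³, so the solution is supersaturated and AgSCN precipitates.

Yes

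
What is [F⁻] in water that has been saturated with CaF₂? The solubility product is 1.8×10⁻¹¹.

3.3×10⁻⁴ M

CaF₂(s) ⇌ Ca²⁺(aq) + 2 F⁻(aq)
If s mol/L of CaF₂ dissolves, [Ca²⁺] = s and [F⁻] = 2s.
Ksp = [Ca²⁺][F⁻]^2 = s · (2s)^2 = 4s^3 = 1.8×10⁻¹¹
s = 1.7×10⁻⁴ mol L⁻¹
[F⁻] = 2s = 3.3×10⁻⁴ mol L⁻¹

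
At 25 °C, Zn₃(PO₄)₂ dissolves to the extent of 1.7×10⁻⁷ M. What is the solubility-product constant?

Zn₃(PO₄)₂(s) ⇌ 3 Zn²⁺(aq) + 2 PO₄³⁻(aq)
Let s be the molar solubility. Then [Zn²⁺] = 3s and [PO₄³⁻] = 2s.
Ksp = [Zn²⁺]^3[PO₄³⁻]^2 = (3s)^3 · (2s)^2 = 108s^5
Ksp = 108 × (1.7×10⁻⁷)^5 = 1.5×10⁻³²

Ksp = 1.5×10⁻³²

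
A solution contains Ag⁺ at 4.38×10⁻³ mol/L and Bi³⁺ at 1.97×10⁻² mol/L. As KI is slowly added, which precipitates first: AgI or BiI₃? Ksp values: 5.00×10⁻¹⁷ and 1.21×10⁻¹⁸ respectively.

Precipitation of each salt begins when its ion product equals Ksp.
For AgI: [I⁻] = (Ksp/[Ag⁺]) = 1.14×10⁻¹⁴ mol/L
For BiI₃: [I⁻] = (Ksp/[Bi³⁺])^(1/3) = 3.95×10⁻⁶ mol/L
AgI requires the lower [I⁻], so it precipitates first.

AgI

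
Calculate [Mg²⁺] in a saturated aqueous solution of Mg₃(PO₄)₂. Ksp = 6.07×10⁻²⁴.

2.67×10⁻⁵ M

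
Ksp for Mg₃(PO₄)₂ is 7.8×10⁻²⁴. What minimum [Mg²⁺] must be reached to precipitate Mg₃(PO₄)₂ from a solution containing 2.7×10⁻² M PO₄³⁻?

2.2×10⁻⁷ M

Each salt precipitates once Q = Ksp for that salt.
Mg₃(PO₄)₂(s) ⇌ 3 Mg²⁺(aq) + 2 PO₄³⁻(aq)
Ksp = [Mg²⁺]^3[PO₄³⁻]^2 = [Mg²⁺]^3(2.7×10⁻²)^2
[Mg²⁺]^3 = 7.8×10⁻²⁴ / (2.7×10⁻²)^2 = 1.1×10⁻²⁰
[Mg²⁺] = 2.2×10⁻⁷ M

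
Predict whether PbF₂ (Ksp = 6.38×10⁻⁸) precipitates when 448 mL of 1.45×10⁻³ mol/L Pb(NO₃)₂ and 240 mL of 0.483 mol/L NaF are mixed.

Total volume after mixing = 448 + 240 = 688 mL.
[Pb²⁺] = (1.45×10⁻³)(448)/688 = 9.44×10⁻⁴ mol/L
[F⁻] = (0.483)(240)/688 = 0.168 mol/L
Q = [Pb²⁺][F⁻]^2 = 2.68×10⁻⁵
Because Q > Ksp (2.68×10⁻⁵ vs 6.38×10⁻⁸), a precipitate of PbF₂ forms.

Yes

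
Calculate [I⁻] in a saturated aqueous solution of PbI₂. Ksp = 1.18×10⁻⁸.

2.87×10⁻³ M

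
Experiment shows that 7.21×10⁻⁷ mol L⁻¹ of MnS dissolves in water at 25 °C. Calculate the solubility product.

Ksp = 5.20×10⁻¹³

MnS(s) ⇌ Mn²⁺(aq) + S²⁻(aq)
Call the molar solubility s, so that [Mn²⁺] = s and [S²⁻] = s.
Ksp = [Mn²⁺][S²⁻] = s · s = s^2
Ksp = (7.21×10⁻⁷)^2 = 5.20×10⁻¹³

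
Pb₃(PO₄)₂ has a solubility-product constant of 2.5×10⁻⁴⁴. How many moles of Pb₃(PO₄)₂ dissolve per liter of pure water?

Pb₃(PO₄)₂(s) ⇌ 3 Pb²⁺(aq) + 2 PO₄³⁻(aq)
With molar solubility s: [Pb²⁺] = 3s, [PO₄³⁻] = 2s.
Ksp = [Pb²⁺]^3[PO₄³⁻]^2 = (3s)^3 · (2s)^2 = 108s^5
108s^5 = 2.5×10⁻⁴⁴  ⇒  s^5 = 2.3×10⁻⁴⁶
Taking the 5th root, s = 7.5×10⁻¹⁰ M.

7.5×10⁻¹⁰ M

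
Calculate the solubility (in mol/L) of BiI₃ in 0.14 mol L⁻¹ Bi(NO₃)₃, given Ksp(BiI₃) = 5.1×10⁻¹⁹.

BiI₃(s) ⇌ Bi³⁺(aq) + 3 I⁻(aq)
Bi³⁺ is already present at 0.14 mol L⁻¹. If s mol/L of BiI₃ dissolves, [I⁻] = 3s while [Bi³⁺] ≈ 0.14 mol L⁻¹.
Ksp = [Bi³⁺][I⁻]^3 = (0.14)(3s)^3
(3s)^3 = 5.1×10⁻¹⁹ / (0.14) = 3.6×10⁻¹⁸
s = 5.1×10⁻⁷ mol L⁻¹

5.1×10⁻⁷ M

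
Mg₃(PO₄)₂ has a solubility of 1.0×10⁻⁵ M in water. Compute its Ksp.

Mg₃(PO₄)₂(s) ⇌ 3 Mg²⁺(aq) + 2 PO₄³⁻(aq)
With molar solubility s: [Mg²⁺] = 3s, [PO₄³⁻] = 2s.
Ksp = [Mg²⁺]^3[PO₄³⁻]^2 = (3s)^3 · (2s)^2 = 108s^5
Ksp = 108 × (1.0×10⁻⁵)^5 = 1.1×10⁻²³

Ksp = 1.1×10⁻²³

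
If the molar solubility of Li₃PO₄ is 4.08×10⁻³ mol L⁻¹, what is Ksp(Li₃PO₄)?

Ksp = 7.48×10⁻⁹

Li₃PO₄(s) ⇌ 3 Li⁺(aq) + PO₄³⁻(aq)
Call the molar solubility s, so that [Li⁺] = 3s and [PO₄³⁻] = s.
Ksp = [Li⁺]^3[PO₄³⁻] = (3s)^3 · s = 27s^4
Ksp = 27 × (4.08×10⁻³)^4 = 7.48×10⁻⁹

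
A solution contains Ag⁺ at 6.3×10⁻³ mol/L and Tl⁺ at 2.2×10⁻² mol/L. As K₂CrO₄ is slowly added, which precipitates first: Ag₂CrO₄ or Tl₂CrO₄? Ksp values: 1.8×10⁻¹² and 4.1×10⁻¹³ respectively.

Tl₂CrO₄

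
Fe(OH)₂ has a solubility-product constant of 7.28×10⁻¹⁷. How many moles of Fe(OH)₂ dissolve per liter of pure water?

Fe(OH)₂(s) ⇌ Fe²⁺(aq) + 2 OH⁻(aq)
For each mole of Fe(OH)₂ that dissolves per liter, [Fe²⁺] = s and [OH⁻] = 2s; let s denote this solubility.
Ksp = [Fe²⁺][OH⁻]^2 = s · (2s)^2 = 4s^3
4s^3 = 7.28×10⁻¹⁷  ⇒  s^3 = 1.82×10⁻¹⁷
s = 2.63×10⁻⁶ mol/L

2.63×10⁻⁶ M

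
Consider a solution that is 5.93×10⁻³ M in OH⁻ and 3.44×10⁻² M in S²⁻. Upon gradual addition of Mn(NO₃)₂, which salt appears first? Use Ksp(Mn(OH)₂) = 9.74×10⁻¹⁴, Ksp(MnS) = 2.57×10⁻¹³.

MnS

Precipitation begins when Q = Ksp.
For Mn(OH)₂: [Mn²⁺] = (Ksp/[OH⁻]^2) = 2.77×10⁻⁹ M
For MnS: [Mn²⁺] = (Ksp/[S²⁻]) = 7.47×10⁻¹² M
Since MnS needs less Mn²⁺ to reach saturation, it precipitates first.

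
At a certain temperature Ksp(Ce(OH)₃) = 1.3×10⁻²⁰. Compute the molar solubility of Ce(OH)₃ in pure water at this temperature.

Ce(OH)₃(s) ⇌ Ce³⁺(aq) + 3 OH⁻(aq)
For each mole of Ce(OH)₃ that dissolves per liter, [Ce³⁺] = s and [OH⁻] = 3s; let s denote this solubility.
Ksp = [Ce³⁺][OH⁻]^3 = s · (3s)^3 = 27s^4
27s^4 = 1.3×10⁻²⁰  ⇒  s^4 = 4.8×10⁻²²
s = 4.7×10⁻⁶ mol L⁻¹

4.7×10⁻⁶ M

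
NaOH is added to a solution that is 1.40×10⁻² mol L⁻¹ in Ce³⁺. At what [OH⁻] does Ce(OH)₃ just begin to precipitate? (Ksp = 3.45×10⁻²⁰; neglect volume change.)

1.35×10⁻⁶ M

Precipitation begins when Q = Ksp.
Ce(OH)₃(s) ⇌ Ce³⁺(aq) + 3 OH⁻(aq)
Ksp = [Ce³⁺][OH⁻]^3 = [OH⁻]^3(1.40×10⁻²)
[OH⁻]^3 = 3.45×10⁻²⁰ / (1.40×10⁻²) = 2.46×10⁻¹⁸
[OH⁻] = 1.35×10⁻⁶ mol L⁻¹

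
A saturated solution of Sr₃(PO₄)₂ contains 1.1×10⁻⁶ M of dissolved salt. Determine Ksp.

Sr₃(PO₄)₂(s) ⇌ 3 Sr²⁺(aq) + 2 PO₄³⁻(aq)
For each mole of Sr₃(PO₄)₂ that dissolves per liter, [Sr²⁺] = 3s and [PO₄³⁻] = 2s; let s denote this solubility.
Ksp = [Sr²⁺]^3[PO₄³⁻]^2 = (3s)^3 · (2s)^2 = 108s^5
Ksp = 108 × (1.1×10⁻⁶)^5 = 1.7×10⁻²⁸

Ksp = 1.7×10⁻²⁸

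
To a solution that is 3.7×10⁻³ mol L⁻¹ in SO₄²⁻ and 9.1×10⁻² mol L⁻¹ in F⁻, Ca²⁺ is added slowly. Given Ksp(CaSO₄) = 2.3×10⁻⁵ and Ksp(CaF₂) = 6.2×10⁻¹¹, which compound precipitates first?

Precipitation of each salt begins when its ion product equals Ksp.
For CaSO₄: [Ca²⁺] = (Ksp/[SO₄²⁻]) = 6.2×10⁻³ mol L⁻¹
For CaF₂: [Ca²⁺] = (Ksp/[F⁻]^2) = 7.5×10⁻⁹ mol L⁻¹
Since CaF₂ needs less Ca²⁺ to reach saturation, it precipitates first.

CaF₂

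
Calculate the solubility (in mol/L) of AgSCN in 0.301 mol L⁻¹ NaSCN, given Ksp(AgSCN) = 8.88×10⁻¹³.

AgSCN(s) ⇌ Ag⁺(aq) + SCN⁻(aq)
With SCN⁻ already at 0.301 mol L⁻¹ and s small, take [SCN⁻] ≈ 0.301 mol L⁻¹ and [Ag⁺] = s.
Ksp = [Ag⁺][SCN⁻] = s(0.301)
s = 8.88×10⁻¹³ / (0.301) = 2.95×10⁻¹²
s = 2.95×10⁻¹² mol L⁻¹

2.95×10⁻¹² M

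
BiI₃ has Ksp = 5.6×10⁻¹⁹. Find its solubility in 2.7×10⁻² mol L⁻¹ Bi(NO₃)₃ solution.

BiI₃(s) ⇌ Bi³⁺(aq) + 3 I⁻(aq)
Let s be the solubility of BiI₃ here. The common ion gives [Bi³⁺] ≈ 2.7×10⁻² mol L⁻¹, and [I⁻] = 3s.
Ksp = [Bi³⁺][I⁻]^3 = (2.7×10⁻²)(3s)^3
(3s)^3 = 5.6×10⁻¹⁹ / (2.7×10⁻²) = 2.1×10⁻¹⁷
s = 9.2×10⁻⁷ mol L⁻¹

9.2×10⁻⁷ M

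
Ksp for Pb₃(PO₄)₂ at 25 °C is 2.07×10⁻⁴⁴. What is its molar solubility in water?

Pb₃(PO₄)₂(s) ⇌ 3 Pb²⁺(aq) + 2 PO₄³⁻(aq)
Let s be the molar solubility. Then [Pb²⁺] = 3s and [PO₄³⁻] = 2s.
Ksp = [Pb²⁺]^3[PO₄³⁻]^2 = (3s)^3 · (2s)^2 = 108s^5
108s^5 = 2.07×10⁻⁴⁴  ⇒  s^5 = 1.92×10⁻⁴⁶
s = (1.92×10⁻⁴⁶)^(1/5) = 7.19×10⁻¹⁰ mol L⁻¹

7.19×10⁻¹⁰ M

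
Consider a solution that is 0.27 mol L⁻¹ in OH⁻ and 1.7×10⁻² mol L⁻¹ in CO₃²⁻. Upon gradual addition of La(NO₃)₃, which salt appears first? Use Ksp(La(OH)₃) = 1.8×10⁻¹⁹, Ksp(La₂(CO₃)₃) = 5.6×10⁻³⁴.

La(OH)₃

Each salt precipitates once Q = Ksp for that salt.
For La(OH)₃: [La³⁺] = (Ksp/[OH⁻]^3) = 9.1×10⁻¹⁸ mol L⁻¹
For La₂(CO₃)₃: [La³⁺] = (Ksp/[CO₃²⁻]^3)^(1/2) = 1.1×10⁻¹⁴ mol L⁻¹
The smaller threshold [La³⁺] is reached first, so La(OH)₃ precipitates first.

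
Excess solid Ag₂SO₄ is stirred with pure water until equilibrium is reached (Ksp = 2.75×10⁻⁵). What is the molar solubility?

1.90×10⁻² M

Ag₂SO₄(s) ⇌ 2 Ag⁺(aq) + SO₄²⁻(aq)
Call the molar solubility s, so that [Ag⁺] = 2s and [SO₄²⁻] = s.
Ksp = [Ag⁺]^2[SO₄²⁻] = (2s)^2 · s = 4s^3
4s^3 = 2.75×10⁻⁵  ⇒  s^3 = 6.88×10⁻⁶
s = 1.90×10⁻² mol/L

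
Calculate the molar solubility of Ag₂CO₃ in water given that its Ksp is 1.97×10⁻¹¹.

1.70×10⁻⁴ M

Ag₂CO₃(s) ⇌ 2 Ag⁺(aq) + CO₃²⁻(aq)
Let s be the molar solubility. Then [Ag⁺] = 2s and [CO₃²⁻] = s.
Ksp = [Ag⁺]^2[CO₃²⁻] = (2s)^2 · s = 4s^3
4s^3 = 1.97×10⁻¹¹  ⇒  s^3 = 4.93×10⁻¹²
s = 1.70×10⁻⁴ M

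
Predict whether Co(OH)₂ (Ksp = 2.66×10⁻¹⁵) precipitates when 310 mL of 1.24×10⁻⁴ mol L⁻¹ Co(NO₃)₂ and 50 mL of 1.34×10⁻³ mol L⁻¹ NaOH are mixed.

Yes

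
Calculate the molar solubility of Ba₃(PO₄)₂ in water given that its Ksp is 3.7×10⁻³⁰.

5.1×10⁻⁷ M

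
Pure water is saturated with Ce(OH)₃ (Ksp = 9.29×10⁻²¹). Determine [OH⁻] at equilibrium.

Ce(OH)₃(s) ⇌ Ce³⁺(aq) + 3 OH⁻(aq)
For each mole of Ce(OH)₃ that dissolves per liter, [Ce³⁺] = s and [OH⁻] = 3s; let s denote this solubility.
Ksp = [Ce³⁺][OH⁻]^3 = s · (3s)^3 = 27s^4 = 9.29×10⁻²¹
s = 4.31×10⁻⁶ M
[OH⁻] = 3s = 1.29×10⁻⁵ M

1.29×10⁻⁵ M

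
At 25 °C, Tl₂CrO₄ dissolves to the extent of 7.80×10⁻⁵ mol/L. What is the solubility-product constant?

Ksp = 1.90×10⁻¹²

Tl₂CrO₄(s) ⇌ 2 Tl⁺(aq) + CrO₄²⁻(aq)
Let s be the molar solubility. Then [Tl⁺] = 2s and [CrO₄²⁻] = s.
Ksp = [Tl⁺]^2[CrO₄²⁻] = (2s)^2 · s = 4s^3
Ksp = 4 × (7.80×10⁻⁵)^3 = 1.90×10⁻¹²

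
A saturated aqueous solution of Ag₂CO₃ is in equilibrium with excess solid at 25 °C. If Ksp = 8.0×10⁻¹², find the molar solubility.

Ag₂CO₃(s) ⇌ 2 Ag⁺(aq) + CO₃²⁻(aq)
If s mol/L of Ag₂CO₃ dissolves, [Ag⁺] = 2s and [CO₃²⁻] = s.
Ksp = [Ag⁺]^2[CO₃²⁻] = (2s)^2 · s = 4s^3
4s^3 = 8.0×10⁻¹²  ⇒  s^3 = 2.0×10⁻¹²
s = (2.0×10⁻¹²)^(1/3) = 1.3×10⁻⁴ M

1.3×10⁻⁴ M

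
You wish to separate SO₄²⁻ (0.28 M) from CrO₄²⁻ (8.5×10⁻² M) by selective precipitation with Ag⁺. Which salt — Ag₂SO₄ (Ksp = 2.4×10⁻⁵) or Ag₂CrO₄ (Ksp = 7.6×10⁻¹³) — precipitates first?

Ag₂CrO₄

A salt starts to precipitate once the ion product Q reaches its Ksp.
For Ag₂SO₄: [Ag⁺] = (Ksp/[SO₄²⁻])^(1/2) = 9.3×10⁻³ M
For Ag₂CrO₄: [Ag⁺] = (Ksp/[CrO₄²⁻])^(1/2) = 3.0×10⁻⁶ M
Ag₂CrO₄ requires the lower [Ag⁺], so it precipitates first.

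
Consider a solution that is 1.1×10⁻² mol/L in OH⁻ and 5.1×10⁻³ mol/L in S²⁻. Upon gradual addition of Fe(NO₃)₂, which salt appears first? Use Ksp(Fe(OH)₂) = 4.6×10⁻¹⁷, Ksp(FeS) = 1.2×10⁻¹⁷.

FeS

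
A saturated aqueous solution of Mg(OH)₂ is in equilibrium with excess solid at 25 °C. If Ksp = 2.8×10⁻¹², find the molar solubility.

Mg(OH)₂(s) ⇌ Mg²⁺(aq) + 2 OH⁻(aq)
With molar solubility s: [Mg²⁺] = s, [OH⁻] = 2s.
Ksp = [Mg²⁺][OH⁻]^2 = s · (2s)^2 = 4s^3
4s^3 = 2.8×10⁻¹²  ⇒  s^3 = 7.0×10⁻¹³
s = 8.9×10⁻⁵ M

8.9×10⁻⁵ M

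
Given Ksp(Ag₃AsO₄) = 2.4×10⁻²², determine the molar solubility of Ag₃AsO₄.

Ag₃AsO₄(s) ⇌ 3 Ag⁺(aq) + AsO₄³⁻(aq)
If s mol/L of Ag₃AsO₄ dissolves, [Ag⁺] = 3s and [AsO₄³⁻] = s.
Ksp = [Ag⁺]^3[AsO₄³⁻] = (3s)^3 · s = 27s^4
27s^4 = 2.4×10⁻²²  ⇒  s^4 = 8.9×10⁻²⁴
s = (8.9×10⁻²⁴)^(1/4) = 1.7×10⁻⁶ mol L⁻¹

1.7×10⁻⁶ M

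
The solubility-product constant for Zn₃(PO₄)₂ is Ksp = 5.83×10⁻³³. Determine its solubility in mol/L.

1.40×10⁻⁷ M

Zn₃(PO₄)₂(s) ⇌ 3 Zn²⁺(aq) + 2 PO₄³⁻(aq)
With molar solubility s: [Zn²⁺] = 3s, [PO₄³⁻] = 2s.
Ksp = [Zn²⁺]^3[PO₄³⁻]^2 = (3s)^3 · (2s)^2 = 108s^5
108s^5 = 5.83×10⁻³³  ⇒  s^5 = 5.40×10⁻³⁵
s = 1.40×10⁻⁷ mol/L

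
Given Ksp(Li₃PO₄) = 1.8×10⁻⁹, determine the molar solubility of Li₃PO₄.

Li₃PO₄(s) ⇌ 3 Li⁺(aq) + PO₄³⁻(aq)
For each mole of Li₃PO₄ that dissolves per liter, [Li⁺] = 3s and [PO₄³⁻] = s; let s denote this solubility.
Ksp = [Li⁺]^3[PO₄³⁻] = (3s)^3 · s = 27s^4
27s^4 = 1.8×10⁻⁹  ⇒  s^4 = 6.7×10⁻¹¹
s = 2.9×10⁻³ mol/L

2.9×10⁻³ M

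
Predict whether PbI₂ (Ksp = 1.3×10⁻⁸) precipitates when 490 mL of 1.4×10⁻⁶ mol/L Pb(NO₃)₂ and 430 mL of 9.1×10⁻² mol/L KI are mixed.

No

After mixing, V = 490 mL + 430 mL = 920 mL.
[Pb²⁺] = (1.4×10⁻⁶)(490)/920 = 7.5×10⁻⁷ mol/L
[I⁻] = (9.1×10⁻²)(430)/920 = 4.3×10⁻² mol/L
Q = [Pb²⁺][I⁻]^2 = 1.3×10⁻⁹
Q < Ksp (1.3×10⁻⁹ vs 1.3×10⁻⁸); the solution remains unsaturated and no precipitate forms.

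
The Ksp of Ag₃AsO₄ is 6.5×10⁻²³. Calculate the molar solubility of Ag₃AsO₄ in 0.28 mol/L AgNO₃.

Ag₃AsO₄(s) ⇌ 3 Ag⁺(aq) + AsO₄³⁻(aq)
Ag⁺ is already present at 0.28 mol/L. If s mol/L of Ag₃AsO₄ dissolves, [AsO₄³⁻] = s while [Ag⁺] ≈ 0.28 mol/L.
Ksp = [Ag⁺]^3[AsO₄³⁻] = (0.28)^3s
s = 6.5×10⁻²³ / (0.28)^3 = 3.0×10⁻²¹
s = 3.0×10⁻²¹ mol/L

3.0×10⁻²¹ M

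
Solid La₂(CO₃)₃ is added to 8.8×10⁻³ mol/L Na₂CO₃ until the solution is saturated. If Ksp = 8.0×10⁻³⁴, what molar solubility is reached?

1.7×10⁻¹⁴ M

La₂(CO₃)₃(s) ⇌ 2 La³⁺(aq) + 3 CO₃²⁻(aq)
The solution already contains CO₃²⁻ at 8.8×10⁻³ mol/L. Let s be the molar solubility of La₂(CO₃)₃.
[CO₃²⁻] ≈ 8.8×10⁻³ mol/L (common ion dominates); [La³⁺] = 2s.
Ksp = [La³⁺]^2[CO₃²⁻]^3 = (2s)^2(8.8×10⁻³)^3
(2s)^2 = 8.0×10⁻³⁴ / (8.8×10⁻³)^3 = 1.2×10⁻²⁷
s = 1.7×10⁻¹⁴ mol/L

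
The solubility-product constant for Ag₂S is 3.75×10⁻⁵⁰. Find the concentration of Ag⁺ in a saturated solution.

Ag₂S(s) ⇌ 2 Ag⁺(aq) + S²⁻(aq)
Call the molar solubility s, so that [Ag⁺] = 2s and [S²⁻] = s.
Ksp = [Ag⁺]^2[S²⁻] = (2s)^2 · s = 4s^3 = 3.75×10⁻⁵⁰
s = 2.11×10⁻¹⁷ M
[Ag⁺] = 2s = 4.22×10⁻¹⁷ M

4.22×10⁻¹⁷ M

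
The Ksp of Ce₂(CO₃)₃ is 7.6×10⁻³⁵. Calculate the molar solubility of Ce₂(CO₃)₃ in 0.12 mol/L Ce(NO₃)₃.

5.8×10⁻¹² M

Ce₂(CO₃)₃(s) ⇌ 2 Ce³⁺(aq) + 3 CO₃²⁻(aq)
With Ce³⁺ already at 0.12 mol/L and s small, take [Ce³⁺] ≈ 0.12 mol/L and [CO₃²⁻] = 3s.
Ksp = [Ce³⁺]^2[CO₃²⁻]^3 = (0.12)^2(3s)^3
(3s)^3 = 7.6×10⁻³⁵ / (0.12)^2 = 5.3×10⁻³³
s = 5.8×10⁻¹² mol/L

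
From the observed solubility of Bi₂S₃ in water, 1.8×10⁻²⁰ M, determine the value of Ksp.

Ksp = 2.0×10⁻⁹⁷

Bi₂S₃(s) ⇌ 2 Bi³⁺(aq) + 3 S²⁻(aq)
Call the molar solubility s, so that [Bi³⁺] = 2s and [S²⁻] = 3s.
Ksp = [Bi³⁺]^2[S²⁻]^3 = (2s)^2 · (3s)^3 = 108s^5
Ksp = 108 × (1.8×10⁻²⁰)^5 = 2.0×10⁻⁹⁷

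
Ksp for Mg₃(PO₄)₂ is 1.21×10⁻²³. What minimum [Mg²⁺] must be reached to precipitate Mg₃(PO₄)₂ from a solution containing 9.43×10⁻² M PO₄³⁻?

Precipitation begins when Q = Ksp.
Mg₃(PO₄)₂(s) ⇌ 3 Mg²⁺(aq) + 2 PO₄³⁻(aq)
Ksp = [Mg²⁺]^3[PO₄³⁻]^2 = [Mg²⁺]^3(9.43×10⁻²)^2
[Mg²⁺]^3 = 1.21×10⁻²³ / (9.43×10⁻²)^2 = 1.36×10⁻²¹
[Mg²⁺] = 1.11×10⁻⁷ M

1.11×10⁻⁷ M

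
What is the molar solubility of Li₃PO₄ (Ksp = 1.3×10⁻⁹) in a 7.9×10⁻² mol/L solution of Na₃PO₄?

Li₃PO₄(s) ⇌ 3 Li⁺(aq) + PO₄³⁻(aq)
PO₄³⁻ is already present at 7.9×10⁻² mol/L. If s mol/L of Li₃PO₄ dissolves, [Li⁺] = 3s while [PO₄³⁻] ≈ 7.9×10⁻² mol/L.
Ksp = [Li⁺]^3[PO₄³⁻] = (3s)^3(7.9×10⁻²)
(3s)^3 = 1.3×10⁻⁹ / (7.9×10⁻²) = 1.6×10⁻⁸
s = 8.5×10⁻⁴ mol/L

8.5×10⁻⁴ M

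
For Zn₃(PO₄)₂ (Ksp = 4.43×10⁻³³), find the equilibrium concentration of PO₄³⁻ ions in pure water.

2.65×10⁻⁷ M

Zn₃(PO₄)₂(s) ⇌ 3 Zn²⁺(aq) + 2 PO₄³⁻(aq)
If s mol/L of Zn₃(PO₄)₂ dissolves, [Zn²⁺] = 3s and [PO₄³⁻] = 2s.
Ksp = [Zn²⁺]^3[PO₄³⁻]^2 = (3s)^3 · (2s)^2 = 108s^5 = 4.43×10⁻³³
s = 1.33×10⁻⁷ mol L⁻¹
[PO₄³⁻] = 2s = 2.65×10⁻⁷ mol L⁻¹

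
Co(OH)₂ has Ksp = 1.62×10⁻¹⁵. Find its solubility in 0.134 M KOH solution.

9.02×10⁻¹⁴ M

Co(OH)₂(s) ⇌ Co²⁺(aq) + 2 OH⁻(aq)
The solution already contains OH⁻ at 0.134 M. Let s be the molar solubility of Co(OH)₂.
[OH⁻] ≈ 0.134 M (common ion dominates); [Co²⁺] = s.
Ksp = [Co²⁺][OH⁻]^2 = s(0.134)^2
s = 1.62×10⁻¹⁵ / (0.134)^2 = 9.02×10⁻¹⁴
s = 9.02×10⁻¹⁴ M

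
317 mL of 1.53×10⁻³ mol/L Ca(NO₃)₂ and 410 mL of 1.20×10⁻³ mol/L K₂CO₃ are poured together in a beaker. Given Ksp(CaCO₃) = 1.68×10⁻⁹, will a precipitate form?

Yes

After mixing, V = 317 mL + 410 mL = 727 mL.
[Ca²⁺] = (1.53×10⁻³)(317)/727 = 6.67×10⁻⁴ mol/L
[CO₃²⁻] = (1.20×10⁻³)(410)/727 = 6.77×10⁻⁴ mol/L
Q = [Ca²⁺][CO₃²⁻] = 4.51×10⁻⁷
Q = 4.51×10⁻⁷ > Ksp = 1.68×10⁻⁹, so the solution is supersaturated and CaCO₃ precipitates.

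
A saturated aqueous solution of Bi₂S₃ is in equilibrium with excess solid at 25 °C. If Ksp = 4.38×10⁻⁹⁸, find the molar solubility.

1.32×10⁻²⁰ M

Bi₂S₃(s) ⇌ 2 Bi³⁺(aq) + 3 S²⁻(aq)
Let s be the molar solubility. Then [Bi³⁺] = 2s and [S²⁻] = 3s.
Ksp = [Bi³⁺]^2[S²⁻]^3 = (2s)^2 · (3s)^3 = 108s^5
108s^5 = 4.38×10⁻⁹⁸  ⇒  s^5 = 4.06×10⁻¹⁰⁰
Taking the 5th root, s = 1.32×10⁻²⁰ M.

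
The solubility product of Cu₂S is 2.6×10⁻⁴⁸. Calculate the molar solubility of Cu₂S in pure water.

8.7×10⁻¹⁷ M

Cu₂S(s) ⇌ 2 Cu⁺(aq) + S²⁻(aq)
Let s be the molar solubility. Then [Cu⁺] = 2s and [S²⁻] = s.
Ksp = [Cu⁺]^2[S²⁻] = (2s)^2 · s = 4s^3
4s^3 = 2.6×10⁻⁴⁸  ⇒  s^3 = 6.5×10⁻⁴⁹
s = 8.7×10⁻¹⁷ M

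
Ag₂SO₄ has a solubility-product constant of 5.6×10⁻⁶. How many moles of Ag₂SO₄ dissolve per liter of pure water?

1.1×10⁻² M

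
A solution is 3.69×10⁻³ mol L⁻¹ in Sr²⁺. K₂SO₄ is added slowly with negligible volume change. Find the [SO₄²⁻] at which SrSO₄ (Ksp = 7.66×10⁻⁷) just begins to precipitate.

2.08×10⁻⁴ M

Precipitation begins when Q = Ksp.
SrSO₄(s) ⇌ Sr²⁺(aq) + SO₄²⁻(aq)
Ksp = [Sr²⁺][SO₄²⁻] = [SO₄²⁻](3.69×10⁻³)
[SO₄²⁻] = 7.66×10⁻⁷ / (3.69×10⁻³) = 2.08×10⁻⁴
[SO₄²⁻] = 2.08×10⁻⁴ mol L⁻¹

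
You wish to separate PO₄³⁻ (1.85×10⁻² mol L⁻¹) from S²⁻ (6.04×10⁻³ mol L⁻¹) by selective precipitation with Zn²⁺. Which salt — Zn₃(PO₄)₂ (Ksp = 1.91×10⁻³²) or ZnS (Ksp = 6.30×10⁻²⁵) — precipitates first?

ZnS

Precipitation begins when Q = Ksp.
For Zn₃(PO₄)₂: [Zn²⁺] = (Ksp/[PO₄³⁻]^2)^(1/3) = 3.82×10⁻¹⁰ mol L⁻¹
For ZnS: [Zn²⁺] = (Ksp/[S²⁻]) = 1.04×10⁻²² mol L⁻¹
The smaller threshold [Zn²⁺] is reached first, so ZnS precipitates first.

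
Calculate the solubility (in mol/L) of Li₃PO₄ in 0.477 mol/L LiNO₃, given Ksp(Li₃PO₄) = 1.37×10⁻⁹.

1.26×10⁻⁸ M

Li₃PO₄(s) ⇌ 3 Li⁺(aq) + PO₄³⁻(aq)
Let s be the solubility of Li₃PO₄ here. The common ion gives [Li⁺] ≈ 0.477 mol/L, and [PO₄³⁻] = s.
Ksp = [Li⁺]^3[PO₄³⁻] = (0.477)^3s
s = 1.37×10⁻⁹ / (0.477)^3 = 1.26×10⁻⁸
s = 1.26×10⁻⁸ mol/L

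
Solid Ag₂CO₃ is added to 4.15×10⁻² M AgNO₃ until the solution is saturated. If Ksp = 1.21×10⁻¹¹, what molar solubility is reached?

7.03×10⁻⁹ M

Ag₂CO₃(s) ⇌ 2 Ag⁺(aq) + CO₃²⁻(aq)
With Ag⁺ already at 4.15×10⁻² M and s small, take [Ag⁺] ≈ 4.15×10⁻² M and [CO₃²⁻] = s.
Ksp = [Ag⁺]^2[CO₃²⁻] = (4.15×10⁻²)^2s
s = 1.21×10⁻¹¹ / (4.15×10⁻²)^2 = 7.03×10⁻⁹
s = 7.03×10⁻⁹ M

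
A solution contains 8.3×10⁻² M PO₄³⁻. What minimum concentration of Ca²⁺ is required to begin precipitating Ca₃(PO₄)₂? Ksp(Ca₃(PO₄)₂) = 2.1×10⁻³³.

Each salt precipitates once Q = Ksp for that salt.
Ca₃(PO₄)₂(s) ⇌ 3 Ca²⁺(aq) + 2 PO₄³⁻(aq)
Ksp = [Ca²⁺]^3[PO₄³⁻]^2 = [Ca²⁺]^3(8.3×10⁻²)^2
[Ca²⁺]^3 = 2.1×10⁻³³ / (8.3×10⁻²)^2 = 3.0×10⁻³¹
[Ca²⁺] = 6.7×10⁻¹¹ M

6.7×10⁻¹¹ M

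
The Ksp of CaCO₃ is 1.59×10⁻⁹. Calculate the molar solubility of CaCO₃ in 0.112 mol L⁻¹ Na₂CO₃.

1.42×10⁻⁸ M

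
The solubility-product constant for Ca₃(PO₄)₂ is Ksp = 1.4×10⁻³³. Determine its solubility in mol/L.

Ca₃(PO₄)₂(s) ⇌ 3 Ca²⁺(aq) + 2 PO₄³⁻(aq)
For each mole of Ca₃(PO₄)₂ that dissolves per liter, [Ca²⁺] = 3s and [PO₄³⁻] = 2s; let s denote this solubility.
Ksp = [Ca²⁺]^3[PO₄³⁻]^2 = (3s)^3 · (2s)^2 = 108s^5
108s^5 = 1.4×10⁻³³  ⇒  s^5 = 1.3×10⁻³⁵
s = (1.3×10⁻³⁵)^(1/5) = 1.1×10⁻⁷ mol/L

1.1×10⁻⁷ M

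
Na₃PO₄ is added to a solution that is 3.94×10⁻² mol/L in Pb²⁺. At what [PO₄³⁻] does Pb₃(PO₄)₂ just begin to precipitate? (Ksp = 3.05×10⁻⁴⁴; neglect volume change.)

The threshold for precipitation is Q = Ksp.
Pb₃(PO₄)₂(s) ⇌ 3 Pb²⁺(aq) + 2 PO₄³⁻(aq)
Ksp = [Pb²⁺]^3[PO₄³⁻]^2 = [PO₄³⁻]^2(3.94×10⁻²)^3
[PO₄³⁻]^2 = 3.05×10⁻⁴⁴ / (3.94×10⁻²)^3 = 4.99×10⁻⁴⁰
[PO₄³⁻] = 2.23×10⁻²⁰ mol/L

2.23×10⁻²⁰ M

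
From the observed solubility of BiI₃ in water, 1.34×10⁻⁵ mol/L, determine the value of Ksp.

BiI₃(s) ⇌ Bi³⁺(aq) + 3 I⁻(aq)
For each mole of BiI₃ that dissolves per liter, [Bi³⁺] = s and [I⁻] = 3s; let s denote this solubility.
Ksp = [Bi³⁺][I⁻]^3 = s · (3s)^3 = 27s^4
Ksp = 27 × (1.34×10⁻⁵)^4 = 8.71×10⁻¹⁹

Ksp = 8.71×10⁻¹⁹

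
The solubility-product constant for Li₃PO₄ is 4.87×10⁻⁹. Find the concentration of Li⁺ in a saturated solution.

1.10×10⁻² M

Li₃PO₄(s) ⇌ 3 Li⁺(aq) + PO₄³⁻(aq)
For each mole of Li₃PO₄ that dissolves per liter, [Li⁺] = 3s and [PO₄³⁻] = s; let s denote this solubility.
Ksp = [Li⁺]^3[PO₄³⁻] = (3s)^3 · s = 27s^4 = 4.87×10⁻⁹
s = 3.66×10⁻³ mol L⁻¹
[Li⁺] = 3s = 1.10×10⁻² mol L⁻¹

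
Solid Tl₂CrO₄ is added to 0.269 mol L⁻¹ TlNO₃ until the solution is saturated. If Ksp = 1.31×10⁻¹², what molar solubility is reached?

1.81×10⁻¹¹ M

Tl₂CrO₄(s) ⇌ 2 Tl⁺(aq) + CrO₄²⁻(aq)
With Tl⁺ already at 0.269 mol L⁻¹ and s small, take [Tl⁺] ≈ 0.269 mol L⁻¹ and [CrO₄²⁻] = s.
Ksp = [Tl⁺]^2[CrO₄²⁻] = (0.269)^2s
s = 1.31×10⁻¹² / (0.269)^2 = 1.81×10⁻¹¹
s = 1.81×10⁻¹¹ mol L⁻¹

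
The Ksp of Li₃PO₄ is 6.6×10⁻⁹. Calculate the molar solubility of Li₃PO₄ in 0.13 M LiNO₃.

3.0×10⁻⁶ M

Li₃PO₄(s) ⇌ 3 Li⁺(aq) + PO₄³⁻(aq)
The solution already contains Li⁺ at 0.13 M. Let s be the molar solubility of Li₃PO₄.
[Li⁺] ≈ 0.13 M (common ion dominates); [PO₄³⁻] = s.
Ksp = [Li⁺]^3[PO₄³⁻] = (0.13)^3s
s = 6.6×10⁻⁹ / (0.13)^3 = 3.0×10⁻⁶
s = 3.0×10⁻⁶ M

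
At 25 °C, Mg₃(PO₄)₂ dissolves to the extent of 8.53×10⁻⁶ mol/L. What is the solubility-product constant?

Mg₃(PO₄)₂(s) ⇌ 3 Mg²⁺(aq) + 2 PO₄³⁻(aq)
If s mol/L of Mg₃(PO₄)₂ dissolves, [Mg²⁺] = 3s and [PO₄³⁻] = 2s.
Ksp = [Mg²⁺]^3[PO₄³⁻]^2 = (3s)^3 · (2s)^2 = 108s^5
Ksp = 108 × (8.53×10⁻⁶)^5 = 4.88×10⁻²⁴

Ksp = 4.88×10⁻²⁴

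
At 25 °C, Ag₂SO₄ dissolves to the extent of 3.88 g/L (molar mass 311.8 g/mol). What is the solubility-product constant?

Ksp = 7.71×10⁻⁶

Convert to molarity: s = 3.88 / 311.8 = 1.2444×10⁻² mol/L
Ag₂SO₄(s) ⇌ 2 Ag⁺(aq) + SO₄²⁻(aq)
If s mol/L of Ag₂SO₄ dissolves, [Ag⁺] = 2s and [SO₄²⁻] = s.
Ksp = [Ag⁺]^2[SO₄²⁻] = (2s)^2 · s = 4s^3
Ksp = 4 × (1.2444×10⁻²)^3 = 7.71×10⁻⁶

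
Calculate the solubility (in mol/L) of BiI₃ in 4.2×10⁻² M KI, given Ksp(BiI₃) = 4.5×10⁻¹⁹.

BiI₃(s) ⇌ Bi³⁺(aq) + 3 I⁻(aq)
The solution already contains I⁻ at 4.2×10⁻² M. Let s be the molar solubility of BiI₃.
[I⁻] ≈ 4.2×10⁻² M (common ion dominates); [Bi³⁺] = s.
Ksp = [Bi³⁺][I⁻]^3 = s(4.2×10⁻²)^3
s = 4.5×10⁻¹⁹ / (4.2×10⁻²)^3 = 6.1×10⁻¹⁵
s = 6.1×10⁻¹⁵ M

6.1×10⁻¹⁵ M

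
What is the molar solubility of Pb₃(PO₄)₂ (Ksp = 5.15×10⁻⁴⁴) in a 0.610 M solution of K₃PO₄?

Pb₃(PO₄)₂(s) ⇌ 3 Pb²⁺(aq) + 2 PO₄³⁻(aq)
The solution already contains PO₄³⁻ at 0.610 M. Let s be the molar solubility of Pb₃(PO₄)₂.
[PO₄³⁻] ≈ 0.610 M (common ion dominates); [Pb²⁺] = 3s.
Ksp = [Pb²⁺]^3[PO₄³⁻]^2 = (3s)^3(0.610)^2
(3s)^3 = 5.15×10⁻⁴⁴ / (0.610)^2 = 1.38×10⁻⁴³
s = 1.72×10⁻¹⁵ M

1.72×10⁻¹⁵ M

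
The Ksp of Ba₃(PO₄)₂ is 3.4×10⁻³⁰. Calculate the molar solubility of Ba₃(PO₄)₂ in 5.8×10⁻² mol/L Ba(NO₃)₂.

Ba₃(PO₄)₂(s) ⇌ 3 Ba²⁺(aq) + 2 PO₄³⁻(aq)
Ba²⁺ is already present at 5.8×10⁻² mol/L. If s mol/L of Ba₃(PO₄)₂ dissolves, [PO₄³⁻] = 2s while [Ba²⁺] ≈ 5.8×10⁻² mol/L.
Ksp = [Ba²⁺]^3[PO₄³⁻]^2 = (5.8×10⁻²)^3(2s)^2
(2s)^2 = 3.4×10⁻³⁰ / (5.8×10⁻²)^3 = 1.7×10⁻²⁶
s = 6.6×10⁻¹⁴ mol/L

6.6×10⁻¹⁴ M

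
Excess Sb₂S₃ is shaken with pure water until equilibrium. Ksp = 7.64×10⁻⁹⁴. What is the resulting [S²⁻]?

2.80×10⁻¹⁹ M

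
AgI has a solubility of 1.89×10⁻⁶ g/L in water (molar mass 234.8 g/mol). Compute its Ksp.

Molar solubility s = (1.89×10⁻⁶ g/L) / (234.8 g/mol) = 8.0494×10⁻⁹ mol/L
AgI(s) ⇌ Ag⁺(aq) + I⁻(aq)
If s mol/L of AgI dissolves, [Ag⁺] = s and [I⁻] = s.
Ksp = [Ag⁺][I⁻] = s · s = s^2
Ksp = (8.0494×10⁻⁹)^2 = 6.48×10⁻¹⁷

Ksp = 6.48×10⁻¹⁷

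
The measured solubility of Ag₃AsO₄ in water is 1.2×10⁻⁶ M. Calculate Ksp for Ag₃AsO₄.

Ag₃AsO₄(s) ⇌ 3 Ag⁺(aq) + AsO₄³⁻(aq)
Let s be the molar solubility. Then [Ag⁺] = 3s and [AsO₄³⁻] = s.
Ksp = [Ag⁺]^3[AsO₄³⁻] = (3s)^3 · s = 27s^4
Ksp = 27 × (1.2×10⁻⁶)^4 = 5.6×10⁻²³

Ksp = 5.6×10⁻²³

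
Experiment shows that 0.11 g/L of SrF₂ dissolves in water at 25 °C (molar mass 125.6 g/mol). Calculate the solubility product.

Convert to molarity: s = 0.11 / 125.6 = 8.758×10⁻⁴ mol/L
SrF₂(s) ⇌ Sr²⁺(aq) + 2 F⁻(aq)
For each mole of SrF₂ that dissolves per liter, [Sr²⁺] = s and [F⁻] = 2s; let s denote this solubility.
Ksp = [Sr²⁺][F⁻]^2 = s · (2s)^2 = 4s^3
Ksp = 4 × (8.758×10⁻⁴)^3 = 2.7×10⁻⁹

Ksp = 2.7×10⁻⁹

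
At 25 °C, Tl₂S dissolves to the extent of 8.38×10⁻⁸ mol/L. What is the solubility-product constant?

Ksp = 2.35×10⁻²¹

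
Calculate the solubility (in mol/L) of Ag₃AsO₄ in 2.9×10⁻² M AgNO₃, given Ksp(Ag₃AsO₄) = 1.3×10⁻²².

Ag₃AsO₄(s) ⇌ 3 Ag⁺(aq) + AsO₄³⁻(aq)
Let s be the solubility of Ag₃AsO₄ here. The common ion gives [Ag⁺] ≈ 2.9×10⁻² M, and [AsO₄³⁻] = s.
Ksp = [Ag⁺]^3[AsO₄³⁻] = (2.9×10⁻²)^3s
s = 1.3×10⁻²² / (2.9×10⁻²)^3 = 5.3×10⁻¹⁸
s = 5.3×10⁻¹⁸ M

5.3×10⁻¹⁸ M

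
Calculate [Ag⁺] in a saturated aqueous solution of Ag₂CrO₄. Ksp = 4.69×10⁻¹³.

Ag₂CrO₄(s) ⇌ 2 Ag⁺(aq) + CrO₄²⁻(aq)
Let s be the molar solubility. Then [Ag⁺] = 2s and [CrO₄²⁻] = s.
Ksp = [Ag⁺]^2[CrO₄²⁻] = (2s)^2 · s = 4s^3 = 4.69×10⁻¹³
s = 4.89×10⁻⁵ mol L⁻¹
[Ag⁺] = 2s = 9.79×10⁻⁵ mol L⁻¹

9.79×10⁻⁵ M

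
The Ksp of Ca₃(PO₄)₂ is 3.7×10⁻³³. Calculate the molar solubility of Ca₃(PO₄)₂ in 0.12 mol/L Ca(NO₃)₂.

Ca₃(PO₄)₂(s) ⇌ 3 Ca²⁺(aq) + 2 PO₄³⁻(aq)
The solution already contains Ca²⁺ at 0.12 mol/L. Let s be the molar solubility of Ca₃(PO₄)₂.
[Ca²⁺] ≈ 0.12 mol/L (common ion dominates); [PO₄³⁻] = 2s.
Ksp = [Ca²⁺]^3[PO₄³⁻]^2 = (0.12)^3(2s)^2
(2s)^2 = 3.7×10⁻³³ / (0.12)^3 = 2.1×10⁻³⁰
s = 7.3×10⁻¹⁶ mol/L

7.3×10⁻¹⁶ M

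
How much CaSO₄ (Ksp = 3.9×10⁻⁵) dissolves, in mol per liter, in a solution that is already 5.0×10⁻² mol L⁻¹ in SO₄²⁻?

7.8×10⁻⁴ M

CaSO₄(s) ⇌ Ca²⁺(aq) + SO₄²⁻(aq)
With SO₄²⁻ already at 5.0×10⁻² mol L⁻¹ and s small, take [SO₄²⁻] ≈ 5.0×10⁻² mol L⁻¹ and [Ca²⁺] = s.
Ksp = [Ca²⁺][SO₄²⁻] = s(5.0×10⁻²)
s = 3.9×10⁻⁵ / (5.0×10⁻²) = 7.8×10⁻⁴
s = 7.8×10⁻⁴ mol L⁻¹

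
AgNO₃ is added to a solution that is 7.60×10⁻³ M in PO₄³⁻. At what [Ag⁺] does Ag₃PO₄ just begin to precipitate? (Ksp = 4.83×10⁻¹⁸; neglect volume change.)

Each salt precipitates once Q = Ksp for that salt.
Ag₃PO₄(s) ⇌ 3 Ag⁺(aq) + PO₄³⁻(aq)
Ksp = [Ag⁺]^3[PO₄³⁻] = [Ag⁺]^3(7.60×10⁻³)
[Ag⁺]^3 = 4.83×10⁻¹⁸ / (7.60×10⁻³) = 6.36×10⁻¹⁶
[Ag⁺] = 8.60×10⁻⁶ M

8.60×10⁻⁶ M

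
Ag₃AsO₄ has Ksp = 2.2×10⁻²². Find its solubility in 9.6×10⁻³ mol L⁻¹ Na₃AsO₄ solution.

9.5×10⁻⁸ M

Ag₃AsO₄(s) ⇌ 3 Ag⁺(aq) + AsO₄³⁻(aq)
With AsO₄³⁻ already at 9.6×10⁻³ mol L⁻¹ and s small, take [AsO₄³⁻] ≈ 9.6×10⁻³ mol L⁻¹ and [Ag⁺] = 3s.
Ksp = [Ag⁺]^3[AsO₄³⁻] = (3s)^3(9.6×10⁻³)
(3s)^3 = 2.2×10⁻²² / (9.6×10⁻³) = 2.3×10⁻²⁰
s = 9.5×10⁻⁸ mol L⁻¹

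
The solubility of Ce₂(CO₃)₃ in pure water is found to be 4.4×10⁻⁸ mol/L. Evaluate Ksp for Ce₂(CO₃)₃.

Ksp = 1.8×10⁻³⁵

Ce₂(CO₃)₃(s) ⇌ 2 Ce³⁺(aq) + 3 CO₃²⁻(aq)
With molar solubility s: [Ce³⁺] = 2s, [CO₃²⁻] = 3s.
Ksp = [Ce³⁺]^2[CO₃²⁻]^3 = (2s)^2 · (3s)^3 = 108s^5
Ksp = 108 × (4.4×10⁻⁸)^5 = 1.8×10⁻³⁵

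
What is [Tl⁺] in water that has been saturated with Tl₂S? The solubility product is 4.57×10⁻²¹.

Tl₂S(s) ⇌ 2 Tl⁺(aq) + S²⁻(aq)
Call the molar solubility s, so that [Tl⁺] = 2s and [S²⁻] = s.
Ksp = [Tl⁺]^2[S²⁻] = (2s)^2 · s = 4s^3 = 4.57×10⁻²¹
s = 1.05×10⁻⁷ mol/L
[Tl⁺] = 2s = 2.09×10⁻⁷ mol/L

2.09×10⁻⁷ M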